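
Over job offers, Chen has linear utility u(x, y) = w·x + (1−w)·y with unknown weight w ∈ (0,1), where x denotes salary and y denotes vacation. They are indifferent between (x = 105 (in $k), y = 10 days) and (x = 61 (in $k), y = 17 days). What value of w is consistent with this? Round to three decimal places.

w = 0.137

Indifference: w·105 + (1−w)·10 = w·61 + (1−w)·17.
w·(105−61) = (1−w)·(17−10), i.e. w·44 = (1−w)·7.
So w/(1−w) = 7/44 = 0.1591, giving w = 7/(44+7) = 0.137.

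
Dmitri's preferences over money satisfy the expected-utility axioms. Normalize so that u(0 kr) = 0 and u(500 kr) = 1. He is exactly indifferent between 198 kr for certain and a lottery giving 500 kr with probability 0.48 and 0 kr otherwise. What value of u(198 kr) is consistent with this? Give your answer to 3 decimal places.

0.480

u(198 kr) equals the lottery's expected utility: 0.48·1 + 0.52·0 = 0.48.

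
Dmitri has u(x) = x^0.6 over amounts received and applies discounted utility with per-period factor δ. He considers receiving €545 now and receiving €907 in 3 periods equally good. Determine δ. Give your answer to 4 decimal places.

δ ≈ 0.9031

Equating discounted utilities: u(545) = δ^3·u(907) ⇒ δ^3 = u(545)/u(907).
With u(x) = x^0.6: δ^3 = 545^0.6/907^0.6 = (545/907)^0.6 = 0.73667.
Taking the cube root: δ = 0.73667^(1/3) ≈ 0.9031.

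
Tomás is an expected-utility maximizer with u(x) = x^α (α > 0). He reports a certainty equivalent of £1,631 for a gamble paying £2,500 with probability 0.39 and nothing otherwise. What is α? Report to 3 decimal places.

Since u(0) = 0, the lottery's EU is 0.39·2500^α.
Setting u(1631) equal to that: 1631^α = 0.39·2500^α ⇒ (1631/2500)^α = 0.39.
Take logs: α = ln 0.39 / ln(1631/2500) ≈ 2.20467.

α ≈ 2.205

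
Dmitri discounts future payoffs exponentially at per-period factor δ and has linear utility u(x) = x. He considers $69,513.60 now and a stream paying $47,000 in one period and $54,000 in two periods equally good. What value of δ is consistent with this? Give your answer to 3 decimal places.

The stream is worth 47000δ + 54000δ² today, so 47000δ + 54000δ² = 69513.60.
So 54000δ² + 47000δ − 69513.60 = 0.
The positive root is δ = [−47000 + √(47000² + 4·54000·69513.60)] / (2·54000) = (−47000 + 131240.000)/108000 ≈ 0.780.

δ ≈ 0.780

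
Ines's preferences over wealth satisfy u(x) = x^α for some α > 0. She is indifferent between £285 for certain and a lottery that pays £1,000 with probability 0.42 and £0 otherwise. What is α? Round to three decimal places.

α ≈ 0.691

Since u(0) = 0, the lottery's EU is 0.42·1000^α.
Setting u(285) equal to that: 285^α = 0.42·1000^α ⇒ (285/1000)^α = 0.42.
Taking logs: α·ln(285/1000) = ln(0.42), so α = -0.867501 / -1.255266 ≈ 0.691.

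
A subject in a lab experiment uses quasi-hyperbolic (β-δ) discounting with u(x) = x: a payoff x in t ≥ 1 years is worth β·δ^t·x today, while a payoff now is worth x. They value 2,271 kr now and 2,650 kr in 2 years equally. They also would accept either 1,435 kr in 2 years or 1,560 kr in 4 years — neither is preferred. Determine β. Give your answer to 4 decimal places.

β ≈ 0.9316

From the later pair, β·δ^2·1435 = β·δ^4·1560; dividing through, δ^2 = 1435/1560 = 0.91987, so δ = 0.95910.
Substituting δ into 2271 = β·δ^2·2650: β = 2271/(2437.660) ≈ 0.9316.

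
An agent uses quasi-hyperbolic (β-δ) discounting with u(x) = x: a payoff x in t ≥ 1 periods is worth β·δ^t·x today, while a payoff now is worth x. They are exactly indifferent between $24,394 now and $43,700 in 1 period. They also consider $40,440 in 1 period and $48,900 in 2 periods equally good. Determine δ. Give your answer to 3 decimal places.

δ ≈ 0.827

From the later pair, β·δ^1·40440 = β·δ^2·48900; dividing through, δ = 40440/48900 = 0.82699.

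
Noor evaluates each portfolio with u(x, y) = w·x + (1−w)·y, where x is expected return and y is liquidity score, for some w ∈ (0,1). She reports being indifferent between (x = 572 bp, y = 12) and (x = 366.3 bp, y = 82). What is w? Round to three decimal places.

Equating utilities: w·572 + (1−w)·12 = w·366.3 + (1−w)·82.
Collecting terms: w·205.7 = (1−w)·70.
The marginal rate of substitution is 70/205.7, so w = 70/(205.7+70) = 0.254.

w = 0.254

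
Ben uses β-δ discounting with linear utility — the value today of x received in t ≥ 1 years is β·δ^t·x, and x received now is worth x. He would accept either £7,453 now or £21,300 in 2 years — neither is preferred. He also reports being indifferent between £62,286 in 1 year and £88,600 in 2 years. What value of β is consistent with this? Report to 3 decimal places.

Both payoffs in the second observation are in the future, so β drops out: δ^1·62286 = δ^2·88600 ⇒ δ = 62286/88600 = 0.70300.
The first indifference: 7453 = β·δ^2·21300, so β = 7453/(δ^2·21300) = 7453/(0.49421·21300) ≈ 0.708.

β ≈ 0.708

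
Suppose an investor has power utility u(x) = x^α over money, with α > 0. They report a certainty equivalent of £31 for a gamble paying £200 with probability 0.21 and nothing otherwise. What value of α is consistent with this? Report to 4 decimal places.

The lottery's expected utility is 0.21·u(200) + 0.79·u(0) = 0.21·200^α (since u(0) = 0 for α > 0).
Setting u(31) equal to that: 31^α = 0.21·200^α ⇒ (31/200)^α = 0.21.
Taking logs: α·ln(31/200) = ln(0.21), so α = -1.5606477 / -1.8643302 ≈ 0.8371.

α ≈ 0.8371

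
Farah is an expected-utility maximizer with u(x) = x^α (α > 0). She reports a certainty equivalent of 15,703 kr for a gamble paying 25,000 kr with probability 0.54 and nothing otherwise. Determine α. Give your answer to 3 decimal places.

α ≈ 1.325

The lottery's expected utility is 0.54·u(25000) + 0.46·u(0) = 0.54·25000^α (since u(0) = 0 for α > 0).
Equating: 15703^α = 0.54·25000^α, i.e. 0.6281^α = 0.54.
Take logs: α = ln 0.54 / ln(15703/25000) ≈ 1.32506.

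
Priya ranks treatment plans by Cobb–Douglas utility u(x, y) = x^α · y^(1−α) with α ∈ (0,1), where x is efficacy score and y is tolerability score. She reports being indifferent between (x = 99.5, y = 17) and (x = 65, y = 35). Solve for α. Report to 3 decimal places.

Set the two utilities equal: 99.5^α·17^(1−α) = 65^α·35^(1−α).
Rearrange to (99.5/65)^α = (35/17)^(1−α) and take logs: α·0.425770 = (1−α)·0.722135.
With A = 0.425770 and B = 0.722135: α·A = (1−α)·B, so α = B/(A+B) = 0.722135/1.147905 ≈ 0.629.

α ≈ 0.629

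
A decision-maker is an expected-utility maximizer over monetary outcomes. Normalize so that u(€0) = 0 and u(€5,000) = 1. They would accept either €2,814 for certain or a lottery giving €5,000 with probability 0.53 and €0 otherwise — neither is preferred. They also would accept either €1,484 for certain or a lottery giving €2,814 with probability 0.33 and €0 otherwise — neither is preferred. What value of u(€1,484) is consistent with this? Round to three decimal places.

0.175

From the first indifference, u(€2,814) = 0.53·u(€5,000) + 0.47·u(€0) = 0.53·1 + 0.47·0 = 0.53.
Chaining: u(€1,484) = 0.33·0.53 + 0.67·0.00 = 0.1749.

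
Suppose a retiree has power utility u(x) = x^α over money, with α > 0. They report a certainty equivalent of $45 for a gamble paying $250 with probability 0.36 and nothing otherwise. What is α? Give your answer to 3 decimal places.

α ≈ 0.596

EU(lottery) = 0.36·250^α + 0.64·0 = 0.36·250^α.
Setting u(45) equal to that: 45^α = 0.36·250^α ⇒ (45/250)^α = 0.36.
Taking logs: α·ln(45/250) = ln(0.36), so α = -1.021651 / -1.714798 ≈ 0.596.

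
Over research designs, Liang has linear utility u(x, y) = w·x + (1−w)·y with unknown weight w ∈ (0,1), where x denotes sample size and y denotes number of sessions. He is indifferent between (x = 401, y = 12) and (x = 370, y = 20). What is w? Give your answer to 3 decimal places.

Equating utilities: w·401 + (1−w)·12 = w·370 + (1−w)·20.
Rearranging, 31·w − 8·(1−w) = 0.
Hence w = 8/(31+8) = 8/39 = 0.205.

w = 0.205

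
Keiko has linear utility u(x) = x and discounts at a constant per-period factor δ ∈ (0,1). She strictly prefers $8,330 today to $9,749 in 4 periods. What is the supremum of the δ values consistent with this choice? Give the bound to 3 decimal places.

Under u(x) = x this choice says 8330 > δ^4·9749.
Dividing by 9749: δ^4 < 0.85445. Both sides are positive, so the 4th root keeps the direction.
δ < 0.85445^(1/4) = 0.961.

δ < 0.961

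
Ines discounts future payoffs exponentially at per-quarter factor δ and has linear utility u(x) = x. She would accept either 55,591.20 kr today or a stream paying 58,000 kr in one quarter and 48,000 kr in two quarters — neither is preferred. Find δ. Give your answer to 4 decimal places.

Present value of the stream is 58000·δ + 48000·δ². Indifference gives 58000δ + 48000δ² = 55591.20.
Rearranged: 48000δ² + 58000δ − 55591.20 = 0.
By the quadratic formula (taking the positive root), δ = (−58000 + √14037510400.00) / 96000 ≈ 0.6300.

δ ≈ 0.6300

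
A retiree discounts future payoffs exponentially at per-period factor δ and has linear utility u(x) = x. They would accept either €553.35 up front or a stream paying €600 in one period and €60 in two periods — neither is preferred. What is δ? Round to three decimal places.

δ ≈ 0.850

Present value of the stream is 600·δ + 60·δ². Indifference gives 600δ + 60δ² = 553.35.
Rearranged: 60δ² + 600δ − 553.35 = 0.
The positive root is δ = [−600 + √(600² + 4·60·553.35)] / (2·60) = (−600 + 702.000)/120 ≈ 0.850.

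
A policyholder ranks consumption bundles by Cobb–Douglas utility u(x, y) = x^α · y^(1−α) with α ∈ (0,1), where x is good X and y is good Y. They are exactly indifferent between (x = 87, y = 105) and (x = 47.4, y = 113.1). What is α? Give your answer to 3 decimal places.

α ≈ 0.109

Set the two utilities equal: 87^α·105^(1−α) = 47.4^α·113.1^(1−α).
Rearrange to (87/47.4)^α = (113.1/105)^(1−α) and take logs: α·0.607286 = (1−α)·0.074312.
With A = 0.607286 and B = 0.074312: α·A = (1−α)·B, so α = B/(A+B) = 0.074312/0.681598 ≈ 0.109.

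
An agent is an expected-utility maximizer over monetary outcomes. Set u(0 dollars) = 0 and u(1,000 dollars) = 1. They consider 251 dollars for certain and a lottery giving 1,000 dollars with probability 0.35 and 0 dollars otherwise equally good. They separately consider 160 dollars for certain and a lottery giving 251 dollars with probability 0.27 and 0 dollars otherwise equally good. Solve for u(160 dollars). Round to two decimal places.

The first gamble pins u(251 dollars): it must equal 0.35·1 + 0.65·0 = 0.35.
Then u(160 dollars) = 0.27·u(251 dollars) + 0.73·u(0 dollars) = 0.27·0.35 + 0.73·0.00 = 0.0945.

0.09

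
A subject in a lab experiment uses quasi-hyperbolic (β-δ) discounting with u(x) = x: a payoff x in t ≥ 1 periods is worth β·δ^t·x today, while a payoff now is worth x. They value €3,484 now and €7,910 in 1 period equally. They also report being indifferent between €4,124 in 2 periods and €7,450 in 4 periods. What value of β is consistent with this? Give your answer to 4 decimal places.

β ≈ 0.5920

The second indifference involves only future payoffs, so β cancels: β·δ^2·4124 = β·δ^4·7450, giving δ^2 = 4124/7450 = 0.55356, so δ = 0.74401.
The first indifference: 3484 = β·δ·7910, so β = 3484/(δ·7910) = 3484/(0.74401·7910) ≈ 0.5920.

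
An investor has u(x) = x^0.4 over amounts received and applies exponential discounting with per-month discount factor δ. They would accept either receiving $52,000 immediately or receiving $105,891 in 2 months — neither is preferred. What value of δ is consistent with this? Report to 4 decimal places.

The payoff in 2 months is discounted by δ^2, so u(52000) = δ^2·u(105891) and δ^2 = u(52000)/u(105891).
Since u(x) = x^0.4, δ^2 = (52000/105891)^0.4 = 0.49107^0.4 = 0.75242.
Taking the square root: δ = 0.75242^(1/2) ≈ 0.8674.

δ ≈ 0.8674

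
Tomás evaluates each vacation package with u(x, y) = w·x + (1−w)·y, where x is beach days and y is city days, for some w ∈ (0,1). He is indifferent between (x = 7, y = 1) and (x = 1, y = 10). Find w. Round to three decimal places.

Indifference: w·7 + (1−w)·1 = w·1 + (1−w)·10.
w·(7−1) = (1−w)·(10−1), i.e. w·6 = (1−w)·9.
So w/(1−w) = 9/6 = 1.5000, giving w = 9/(6+9) = 0.600.

w = 0.600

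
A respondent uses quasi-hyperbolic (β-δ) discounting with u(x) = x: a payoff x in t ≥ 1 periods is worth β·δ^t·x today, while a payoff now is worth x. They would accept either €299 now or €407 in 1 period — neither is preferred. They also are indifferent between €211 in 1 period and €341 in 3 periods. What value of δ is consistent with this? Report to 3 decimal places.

From the later pair, β·δ^1·211 = β·δ^3·341; dividing through, δ^2 = 211/341 = 0.61877, so δ = 0.78662.

δ ≈ 0.787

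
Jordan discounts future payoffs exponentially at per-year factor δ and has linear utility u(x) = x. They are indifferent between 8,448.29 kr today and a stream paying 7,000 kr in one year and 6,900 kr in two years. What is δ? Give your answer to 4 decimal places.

Present value of the stream is 7000·δ + 6900·δ². Indifference gives 7000δ + 6900δ² = 8448.29.
Rearranged: 6900δ² + 7000δ − 8448.29 = 0.
By the quadratic formula (taking the positive root), δ = (−7000 + √282172804.00) / 13800 ≈ 0.7100.

δ ≈ 0.7100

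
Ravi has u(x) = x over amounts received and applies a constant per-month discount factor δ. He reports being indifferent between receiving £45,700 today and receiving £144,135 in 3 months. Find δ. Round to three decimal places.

The payoff in 3 months is discounted by δ^3, so u(45700) = δ^3·u(144135) and δ^3 = u(45700)/u(144135).
With u(x) = x: δ^3 = 45700/144135 = 0.31706.
So δ = 0.31706^(1/3) ≈ 0.682.

δ ≈ 0.682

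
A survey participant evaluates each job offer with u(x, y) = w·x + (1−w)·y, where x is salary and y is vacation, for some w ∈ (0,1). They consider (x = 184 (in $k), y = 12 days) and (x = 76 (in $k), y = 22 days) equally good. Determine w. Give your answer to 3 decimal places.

w = 0.085

Indifference: w·184 + (1−w)·12 = w·76 + (1−w)·22.
Rearranging, 108·w − 10·(1−w) = 0.
Hence w = 10/(108+10) = 10/118 = 0.085.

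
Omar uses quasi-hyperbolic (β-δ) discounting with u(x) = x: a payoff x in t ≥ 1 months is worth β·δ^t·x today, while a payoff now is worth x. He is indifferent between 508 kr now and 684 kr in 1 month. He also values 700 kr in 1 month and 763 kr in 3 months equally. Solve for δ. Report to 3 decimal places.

δ ≈ 0.958

From the later pair, β·δ^1·700 = β·δ^3·763; dividing through, δ^2 = 700/763 = 0.91743, so δ = 0.95783.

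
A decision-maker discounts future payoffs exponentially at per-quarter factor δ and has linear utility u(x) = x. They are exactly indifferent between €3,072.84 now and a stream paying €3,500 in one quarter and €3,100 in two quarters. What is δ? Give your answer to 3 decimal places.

δ ≈ 0.580

The stream is worth 3500δ + 3100δ² today, so 3500δ + 3100δ² = 3072.84.
Rearranged: 3100δ² + 3500δ − 3072.84 = 0.
By the quadratic formula (taking the positive root), δ = (−3500 + √50353216.00) / 6200 ≈ 0.580.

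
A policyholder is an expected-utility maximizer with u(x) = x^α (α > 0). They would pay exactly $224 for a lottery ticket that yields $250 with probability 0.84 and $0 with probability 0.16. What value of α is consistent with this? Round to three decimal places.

α ≈ 1.588

The lottery's expected utility is 0.84·u(250) + 0.16·u(0) = 0.84·250^α (since u(0) = 0 for α > 0).
Setting u(224) equal to that: 224^α = 0.84·250^α ⇒ (224/250)^α = 0.84.
Take logs: α = ln 0.84 / ln(224/250) ≈ 1.58770.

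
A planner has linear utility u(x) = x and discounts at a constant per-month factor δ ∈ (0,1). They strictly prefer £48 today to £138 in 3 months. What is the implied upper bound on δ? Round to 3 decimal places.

Under u(x) = x this choice says 48 > δ^3·138.
Dividing by 138: δ^3 < 0.34783. Both sides are positive, so the cube root keeps the direction.
δ < 0.34783^(1/3) = 0.703.

δ < 0.703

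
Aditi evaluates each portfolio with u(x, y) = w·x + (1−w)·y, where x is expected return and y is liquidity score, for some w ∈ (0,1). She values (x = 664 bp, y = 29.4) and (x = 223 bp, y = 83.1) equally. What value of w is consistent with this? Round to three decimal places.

Equating utilities: w·664 + (1−w)·29.4 = w·223 + (1−w)·83.1.
Collecting terms: w·441 = (1−w)·53.7.
The marginal rate of substitution is 53.7/441, so w = 53.7/(441+53.7) = 0.109.

w = 0.109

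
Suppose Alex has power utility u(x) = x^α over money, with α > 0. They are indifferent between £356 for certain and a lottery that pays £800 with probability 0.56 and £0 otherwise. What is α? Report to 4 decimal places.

EU(lottery) = 0.56·800^α + 0.44·0 = 0.56·800^α.
Equating: 356^α = 0.56·800^α, i.e. 0.4450^α = 0.56.
Take logs: α = ln 0.56 / ln(356/800) ≈ 0.716107.

α ≈ 0.7161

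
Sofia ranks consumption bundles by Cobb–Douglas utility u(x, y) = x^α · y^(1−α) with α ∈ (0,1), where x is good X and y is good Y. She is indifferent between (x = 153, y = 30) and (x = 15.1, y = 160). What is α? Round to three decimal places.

The Cobb–Douglas utilities coincide, so 153^α·30^(1−α) = 15.1^α·160^(1−α).
(153/15.1)^α = (160/30)^(1−α); take logs: α·ln(153/15.1) = (1−α)·ln(160/30), i.e. α·2.315743 = (1−α)·1.673976.
With A = 2.315743 and B = 1.673976: α·A = (1−α)·B, so α = B/(A+B) = 1.673976/3.989719 ≈ 0.420.

α ≈ 0.420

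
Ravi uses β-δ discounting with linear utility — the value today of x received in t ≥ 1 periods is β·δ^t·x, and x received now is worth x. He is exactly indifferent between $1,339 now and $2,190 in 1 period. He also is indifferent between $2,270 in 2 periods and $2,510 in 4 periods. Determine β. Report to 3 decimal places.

The second indifference involves only future payoffs, so β cancels: β·δ^2·2270 = β·δ^4·2510, giving δ^2 = 2270/2510 = 0.90438, so δ = 0.95099.
Now use the now-vs-future pair: 1339 = β·δ·2190 gives β = 1339/(0.95099·2190) ≈ 0.643.

β ≈ 0.643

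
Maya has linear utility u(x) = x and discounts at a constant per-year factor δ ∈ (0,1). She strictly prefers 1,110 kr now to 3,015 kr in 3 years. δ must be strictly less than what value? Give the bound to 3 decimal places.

δ < 0.717

The preference means 1110 > δ^3·3015.
So δ^3 < 1110/3015 = 0.36816; taking the cube root of both positive sides preserves the inequality.
δ < (1110/3015)^(1/3) ≈ 0.717.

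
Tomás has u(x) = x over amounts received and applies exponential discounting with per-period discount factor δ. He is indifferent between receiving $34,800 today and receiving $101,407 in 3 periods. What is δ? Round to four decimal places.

δ ≈ 0.7001

Equating discounted utilities: u(34800) = δ^3·u(101407) ⇒ δ^3 = u(34800)/u(101407).
With u(x) = x: δ^3 = 34800/101407 = 0.34317.
Hence δ = (0.34317)^(1/3) = 0.700117.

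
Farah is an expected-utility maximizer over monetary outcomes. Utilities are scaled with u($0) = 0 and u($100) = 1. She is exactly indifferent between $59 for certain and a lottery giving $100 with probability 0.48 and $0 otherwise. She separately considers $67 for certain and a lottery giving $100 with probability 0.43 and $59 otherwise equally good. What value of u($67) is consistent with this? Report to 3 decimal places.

First, u($59) = 0.48·u($100) + 0.52·u($0) = 0.48.
Then u($67) = 0.43·u($100) + 0.57·u($59) = 0.43·1.00 + 0.57·0.48 = 0.7036.

0.704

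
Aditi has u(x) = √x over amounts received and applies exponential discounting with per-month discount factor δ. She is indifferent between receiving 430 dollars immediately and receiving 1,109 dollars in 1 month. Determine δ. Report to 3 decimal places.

δ ≈ 0.623

Equating discounted utilities: u(430) = δ·u(1109) ⇒ δ = u(430)/u(1109).
Since u(x) = √x, δ = √(430/1109) = 0.62269.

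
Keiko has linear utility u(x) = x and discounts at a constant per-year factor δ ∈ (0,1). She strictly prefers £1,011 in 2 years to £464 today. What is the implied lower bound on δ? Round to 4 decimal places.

The preference means 464 < δ^2·1011.
So δ^2 > 464/1011 = 0.45895; taking the square root of both positive sides preserves the inequality.
δ > (464/1011)^(1/2) ≈ 0.6775.

δ > 0.6775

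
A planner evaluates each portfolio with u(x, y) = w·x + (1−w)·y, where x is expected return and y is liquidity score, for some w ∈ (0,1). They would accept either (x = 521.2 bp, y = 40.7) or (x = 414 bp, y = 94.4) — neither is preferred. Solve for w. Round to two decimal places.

w = 0.33

Equating utilities: w·521.2 + (1−w)·40.7 = w·414 + (1−w)·94.4.
Rearranging, 107.2·w − 53.7·(1−w) = 0.
The marginal rate of substitution is 53.7/107.2, so w = 53.7/(107.2+53.7) = 0.33.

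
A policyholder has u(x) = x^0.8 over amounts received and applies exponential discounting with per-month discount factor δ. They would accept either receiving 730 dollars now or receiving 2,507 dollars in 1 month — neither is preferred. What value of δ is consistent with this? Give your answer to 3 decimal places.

δ ≈ 0.373

Indifference means u(730) = δ · u(2507), so δ = u(730)/u(2507).
With u(x) = x^0.8: δ = 730^0.8/2507^0.8 = (730/2507)^0.8 = 0.37268.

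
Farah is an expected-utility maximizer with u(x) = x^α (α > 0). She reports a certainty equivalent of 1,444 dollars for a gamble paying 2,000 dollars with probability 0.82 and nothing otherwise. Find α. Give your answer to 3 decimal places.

α ≈ 0.609

The lottery's expected utility is 0.82·u(2000) + 0.18·u(0) = 0.82·2000^α (since u(0) = 0 for α > 0).
Setting u(1444) equal to that: 1444^α = 0.82·2000^α ⇒ (1444/2000)^α = 0.82.
Taking logs: α·ln(1444/2000) = ln(0.82), so α = -0.198451 / -0.325730 ≈ 0.609.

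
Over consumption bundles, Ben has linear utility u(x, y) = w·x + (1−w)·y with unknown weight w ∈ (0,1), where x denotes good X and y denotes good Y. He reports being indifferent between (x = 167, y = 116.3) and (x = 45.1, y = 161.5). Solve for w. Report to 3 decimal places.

Equating utilities: w·167 + (1−w)·116.3 = w·45.1 + (1−w)·161.5.
Rearranging, 121.9·w − 45.2·(1−w) = 0.
Hence w = 45.2/(121.9+45.2) = 45.2/167.1 = 0.270.

w = 0.270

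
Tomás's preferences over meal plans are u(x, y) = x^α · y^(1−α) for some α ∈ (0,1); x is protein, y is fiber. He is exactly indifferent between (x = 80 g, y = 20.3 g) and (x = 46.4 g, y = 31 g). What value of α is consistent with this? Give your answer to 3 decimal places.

α ≈ 0.437

The Cobb–Douglas utilities coincide, so 80^α·20.3^(1−α) = 46.4^α·31^(1−α).
Taking logs: α·ln 80 + (1−α)·ln 20.3 = α·ln 46.4 + (1−α)·ln 31, i.e. α·0.544727 = (1−α)·0.423366.
So α/(1−α) = (0.423366)/(0.544727) = 0.777208, and α = 0.777208/1.777208 ≈ 0.437.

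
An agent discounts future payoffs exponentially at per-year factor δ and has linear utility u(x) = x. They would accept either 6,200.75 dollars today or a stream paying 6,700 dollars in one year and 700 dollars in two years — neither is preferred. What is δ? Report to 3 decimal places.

The stream is worth 6700δ + 700δ² today, so 6700δ + 700δ² = 6200.75.
Rearranged: 700δ² + 6700δ − 6200.75 = 0.
δ = (−6700 + √(6700² + 4·700·6200.75)) / (2·700) = (−6700 + √62252100.00) / 1400 ≈ 0.850.

δ ≈ 0.850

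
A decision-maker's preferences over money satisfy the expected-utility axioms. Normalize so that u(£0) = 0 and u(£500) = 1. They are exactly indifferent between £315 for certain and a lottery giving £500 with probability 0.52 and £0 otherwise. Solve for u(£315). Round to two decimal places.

0.52

By the standard-gamble method, u(£315) is just the indifference probability on the best outcome: 0.52.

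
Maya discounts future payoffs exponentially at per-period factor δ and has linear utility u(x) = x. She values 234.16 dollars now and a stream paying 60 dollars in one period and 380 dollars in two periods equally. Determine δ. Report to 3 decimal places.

Present value of the stream is 60·δ + 380·δ². Indifference gives 60δ + 380δ² = 234.16.
Rearranged: 380δ² + 60δ − 234.16 = 0.
δ = (−60 + √(60² + 4·380·234.16)) / (2·380) = (−60 + √359523.20) / 760 ≈ 0.710.

δ ≈ 0.710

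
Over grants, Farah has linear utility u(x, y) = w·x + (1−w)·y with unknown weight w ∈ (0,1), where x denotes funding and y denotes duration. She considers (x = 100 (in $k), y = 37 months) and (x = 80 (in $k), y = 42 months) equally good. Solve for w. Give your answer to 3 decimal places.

w = 0.200

Equating utilities: w·100 + (1−w)·37 = w·80 + (1−w)·42.
Rearranging, 20·w − 5·(1−w) = 0.
Hence w = 5/(20+5) = 5/25 = 0.200.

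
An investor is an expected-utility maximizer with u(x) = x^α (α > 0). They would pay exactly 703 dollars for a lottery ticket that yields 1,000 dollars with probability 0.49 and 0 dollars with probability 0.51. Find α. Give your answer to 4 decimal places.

α ≈ 2.0243

Since u(0) = 0, the lottery's EU is 0.49·1000^α.
Setting u(703) equal to that: 703^α = 0.49·1000^α ⇒ (703/1000)^α = 0.49.
α = ln(0.49) / ln(703/1000) = -0.7133499/-0.3523984 ≈ 2.0243.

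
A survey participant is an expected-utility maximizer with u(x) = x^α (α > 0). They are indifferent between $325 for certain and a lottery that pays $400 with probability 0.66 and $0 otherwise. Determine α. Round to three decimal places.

α ≈ 2.001

EU(lottery) = 0.66·400^α + 0.34·0 = 0.66·400^α.
Setting u(325) equal to that: 325^α = 0.66·400^α ⇒ (325/400)^α = 0.66.
Taking logs: α·ln(325/400) = ln(0.66), so α = -0.415515 / -0.207639 ≈ 2.001.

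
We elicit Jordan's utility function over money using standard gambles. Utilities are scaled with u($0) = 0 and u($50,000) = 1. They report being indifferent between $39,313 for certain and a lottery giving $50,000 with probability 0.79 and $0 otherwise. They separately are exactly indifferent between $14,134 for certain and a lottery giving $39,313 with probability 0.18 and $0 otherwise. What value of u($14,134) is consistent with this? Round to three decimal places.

0.142

First, u($39,313) = 0.79·u($50,000) + 0.21·u($0) = 0.79.
Then u($14,134) = 0.18·u($39,313) + 0.82·u($0) = 0.18·0.79 + 0.82·0.00 = 0.1422.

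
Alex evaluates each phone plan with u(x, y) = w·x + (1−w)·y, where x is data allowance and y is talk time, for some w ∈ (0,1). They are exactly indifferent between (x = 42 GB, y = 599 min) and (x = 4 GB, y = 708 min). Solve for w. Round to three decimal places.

w = 0.741

Indifference: w·42 + (1−w)·599 = w·4 + (1−w)·708.
w·(42−4) = (1−w)·(708−599), i.e. w·38 = (1−w)·109.
So w/(1−w) = 109/38 = 2.8684, giving w = 109/(38+109) = 0.741.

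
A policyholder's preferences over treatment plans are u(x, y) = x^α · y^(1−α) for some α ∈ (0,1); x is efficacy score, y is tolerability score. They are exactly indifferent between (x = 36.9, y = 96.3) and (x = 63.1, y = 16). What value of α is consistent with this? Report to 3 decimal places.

α ≈ 0.770

Indifference: 36.9^α · 96.3^(1−α) = 63.1^α · 16^(1−α).
Rearrange to (36.9/63.1)^α = (16/96.3)^(1−α) and take logs: α·-0.536509 = (1−α)·-1.794880.
So α/(1−α) = (-1.794880)/(-0.536509) = 3.345480, and α = 3.345480/4.345480 ≈ 0.770.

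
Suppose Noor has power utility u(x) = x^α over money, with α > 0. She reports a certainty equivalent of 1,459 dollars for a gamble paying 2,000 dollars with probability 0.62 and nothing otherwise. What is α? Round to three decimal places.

α ≈ 1.516

The lottery's expected utility is 0.62·u(2000) + 0.38·u(0) = 0.62·2000^α (since u(0) = 0 for α > 0).
Equating: 1459^α = 0.62·2000^α, i.e. 0.7295^α = 0.62.
α = ln(0.62) / ln(1459/2000) = -0.478036/-0.315396 ≈ 1.516.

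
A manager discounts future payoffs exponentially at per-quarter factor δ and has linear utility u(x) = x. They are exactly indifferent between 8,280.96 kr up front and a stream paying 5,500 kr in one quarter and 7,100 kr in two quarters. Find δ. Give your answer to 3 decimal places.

The stream is worth 5500δ + 7100δ² today, so 5500δ + 7100δ² = 8280.96.
Rearranged: 7100δ² + 5500δ − 8280.96 = 0.
The positive root is δ = [−5500 + √(5500² + 4·7100·8280.96)] / (2·7100) = (−5500 + 16292.000)/14200 ≈ 0.760.

δ ≈ 0.760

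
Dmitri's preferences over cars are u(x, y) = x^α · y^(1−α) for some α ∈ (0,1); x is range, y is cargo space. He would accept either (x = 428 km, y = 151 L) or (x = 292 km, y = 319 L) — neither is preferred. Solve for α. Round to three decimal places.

The Cobb–Douglas utilities coincide, so 428^α·151^(1−α) = 292^α·319^(1−α).
(428/292)^α = (319/151)^(1−α); take logs: α·ln(428/292) = (1−α)·ln(319/151), i.e. α·0.382369 = (1−α)·0.747911.
With A = 0.382369 and B = 0.747911: α·A = (1−α)·B, so α = B/(A+B) = 0.747911/1.130280 ≈ 0.662.

α ≈ 0.662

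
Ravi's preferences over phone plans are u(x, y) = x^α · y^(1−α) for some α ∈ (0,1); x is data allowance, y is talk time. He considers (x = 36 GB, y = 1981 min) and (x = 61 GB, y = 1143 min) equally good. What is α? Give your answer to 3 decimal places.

α ≈ 0.510

Indifference: 36^α · 1981^(1−α) = 61^α · 1143^(1−α).
Taking logs: α·ln 36 + (1−α)·ln 1981 = α·ln 61 + (1−α)·ln 1143, i.e. α·-0.527355 = (1−α)·-0.549945.
Thus α·(-1.077300) = -0.549945, so α = -0.549945/-1.077300 ≈ 0.510.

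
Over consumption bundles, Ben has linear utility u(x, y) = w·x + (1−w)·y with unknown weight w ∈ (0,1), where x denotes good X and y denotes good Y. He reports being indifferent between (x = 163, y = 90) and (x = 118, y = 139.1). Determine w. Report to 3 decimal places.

u(163,90) = u(118,139.1) means w·163 + (1−w)·90 = w·118 + (1−w)·139.1.
Rearranging, 45·w − 49.1·(1−w) = 0.
So w/(1−w) = 49.1/45 = 1.0911, giving w = 49.1/(45+49.1) = 0.522.

w = 0.522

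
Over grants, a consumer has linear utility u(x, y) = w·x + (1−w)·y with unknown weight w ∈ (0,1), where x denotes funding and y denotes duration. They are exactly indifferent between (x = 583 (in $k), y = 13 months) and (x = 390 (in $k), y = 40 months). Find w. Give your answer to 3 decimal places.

Equating utilities: w·583 + (1−w)·13 = w·390 + (1−w)·40.
w·(583−390) = (1−w)·(40−13), i.e. w·193 = (1−w)·27.
So w/(1−w) = 27/193 = 0.1399, giving w = 27/(193+27) = 0.123.

w = 0.123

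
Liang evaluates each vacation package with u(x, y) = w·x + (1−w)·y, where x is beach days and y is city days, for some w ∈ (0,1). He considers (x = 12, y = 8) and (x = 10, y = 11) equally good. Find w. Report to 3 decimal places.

w = 0.600

u(12,8) = u(10,11) means w·12 + (1−w)·8 = w·10 + (1−w)·11.
Rearranging, 2·w − 3·(1−w) = 0.
The marginal rate of substitution is 3/2, so w = 3/(2+3) = 0.600.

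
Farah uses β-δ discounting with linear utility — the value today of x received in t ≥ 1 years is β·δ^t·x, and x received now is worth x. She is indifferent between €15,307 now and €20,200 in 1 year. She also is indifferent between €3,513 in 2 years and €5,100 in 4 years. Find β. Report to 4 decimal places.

From the later pair, β·δ^2·3513 = β·δ^4·5100; dividing through, δ^2 = 3513/5100 = 0.68882, so δ = 0.82995.
Substituting δ into 15307 = β·δ·20200: β = 15307/(16765.069) ≈ 0.9130.

β ≈ 0.9130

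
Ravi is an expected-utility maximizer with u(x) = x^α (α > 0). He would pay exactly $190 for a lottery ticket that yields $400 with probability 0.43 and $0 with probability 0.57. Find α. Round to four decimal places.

The lottery's expected utility is 0.43·u(400) + 0.57·u(0) = 0.43·400^α (since u(0) = 0 for α > 0).
Equating: 190^α = 0.43·400^α, i.e. 0.4750^α = 0.43.
Taking logs: α·ln(190/400) = ln(0.43), so α = -0.8439701 / -0.7444405 ≈ 1.1337.

α ≈ 1.1337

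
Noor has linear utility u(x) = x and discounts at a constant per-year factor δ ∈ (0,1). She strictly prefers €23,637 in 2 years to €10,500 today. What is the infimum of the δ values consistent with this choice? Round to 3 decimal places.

The preference means 10500 < δ^2·23637.
Hence δ^2 > 10500/23637 = 0.44422, and x ↦ x^(1/2) is increasing on (0,∞).
δ > 0.44422^(1/2) = 0.666.

δ > 0.666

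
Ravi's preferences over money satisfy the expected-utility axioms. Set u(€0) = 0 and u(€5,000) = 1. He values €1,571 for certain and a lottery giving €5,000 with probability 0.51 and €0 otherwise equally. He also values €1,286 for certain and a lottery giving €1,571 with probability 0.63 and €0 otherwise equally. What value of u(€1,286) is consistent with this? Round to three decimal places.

0.321

The first gamble pins u(€1,571): it must equal 0.51·1 + 0.49·0 = 0.51.
Then u(€1,286) = 0.63·u(€1,571) + 0.37·u(€0) = 0.63·0.51 + 0.37·0.00 = 0.3213.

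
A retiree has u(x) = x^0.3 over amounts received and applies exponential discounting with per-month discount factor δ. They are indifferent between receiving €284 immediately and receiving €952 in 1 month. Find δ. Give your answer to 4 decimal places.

Equating discounted utilities: u(284) = δ·u(952) ⇒ δ = u(284)/u(952).
Since u(x) = x^0.3, δ = (284/952)^0.3 = 0.29832^0.3 = 0.69567.

δ ≈ 0.6957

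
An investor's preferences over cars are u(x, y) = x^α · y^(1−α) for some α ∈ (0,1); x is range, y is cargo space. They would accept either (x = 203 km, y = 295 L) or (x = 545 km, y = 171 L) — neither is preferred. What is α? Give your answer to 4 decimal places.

The Cobb–Douglas utilities coincide, so 203^α·295^(1−α) = 545^α·171^(1−α).
(203/545)^α = (171/295)^(1−α); take logs: α·ln(203/545) = (1−α)·ln(171/295), i.e. α·-0.9875798 = (1−α)·-0.5453118.
With A = -0.9875798 and B = -0.5453118: α·A = (1−α)·B, so α = B/(A+B) = -0.5453118/-1.5328916 ≈ 0.3557.

α ≈ 0.3557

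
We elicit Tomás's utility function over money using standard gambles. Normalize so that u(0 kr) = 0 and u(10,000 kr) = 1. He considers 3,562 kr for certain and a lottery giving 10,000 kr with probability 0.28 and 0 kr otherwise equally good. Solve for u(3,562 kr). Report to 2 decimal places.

u(3,562 kr) equals the lottery's expected utility: 0.28·1 + 0.72·0 = 0.28.

0.28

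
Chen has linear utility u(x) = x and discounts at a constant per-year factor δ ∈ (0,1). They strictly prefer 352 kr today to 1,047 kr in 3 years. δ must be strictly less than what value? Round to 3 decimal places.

Comparing present values: 352 > δ^3·1047.
Hence δ^3 < 352/1047 = 0.33620, and x ↦ x^(1/3) is increasing on (0,∞).
δ < 0.33620^(1/3) = 0.695.

δ < 0.695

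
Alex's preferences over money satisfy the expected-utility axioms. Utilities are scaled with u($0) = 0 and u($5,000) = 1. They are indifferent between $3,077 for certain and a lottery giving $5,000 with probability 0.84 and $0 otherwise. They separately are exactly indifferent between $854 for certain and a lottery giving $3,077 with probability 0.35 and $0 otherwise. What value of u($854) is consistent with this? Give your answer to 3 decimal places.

0.294

The first gamble pins u($3,077): it must equal 0.84·1 + 0.16·0 = 0.84.
Chaining: u($854) = 0.35·0.84 + 0.65·0.00 = 0.2940.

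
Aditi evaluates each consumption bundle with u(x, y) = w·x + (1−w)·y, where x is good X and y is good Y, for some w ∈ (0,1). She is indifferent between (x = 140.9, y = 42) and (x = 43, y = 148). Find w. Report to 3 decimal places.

w = 0.520

u(140.9,42) = u(43,148) means w·140.9 + (1−w)·42 = w·43 + (1−w)·148.
w·(140.9−43) = (1−w)·(148−42), i.e. w·97.9 = (1−w)·106.
So w/(1−w) = 106/97.9 = 1.0827, giving w = 106/(97.9+106) = 0.520.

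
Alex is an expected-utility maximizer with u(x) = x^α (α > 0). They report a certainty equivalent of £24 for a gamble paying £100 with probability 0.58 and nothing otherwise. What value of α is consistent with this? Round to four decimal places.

Since u(0) = 0, the lottery's EU is 0.58·100^α.
Setting u(24) equal to that: 24^α = 0.58·100^α ⇒ (24/100)^α = 0.58.
Take logs: α = ln 0.58 / ln(24/100) ≈ 0.381698.

α ≈ 0.3817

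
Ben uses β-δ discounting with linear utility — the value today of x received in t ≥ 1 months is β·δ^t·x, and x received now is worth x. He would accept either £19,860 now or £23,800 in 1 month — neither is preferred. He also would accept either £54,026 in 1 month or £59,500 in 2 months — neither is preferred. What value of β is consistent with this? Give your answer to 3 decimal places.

β ≈ 0.919

Both payoffs in the second observation are in the future, so β drops out: δ^1·54026 = δ^2·59500 ⇒ δ = 54026/59500 = 0.90800.
Now use the now-vs-future pair: 19860 = β·δ·23800 gives β = 19860/(0.90800·23800) ≈ 0.919.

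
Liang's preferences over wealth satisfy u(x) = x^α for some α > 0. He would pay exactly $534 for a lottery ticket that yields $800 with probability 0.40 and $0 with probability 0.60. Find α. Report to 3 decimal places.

α ≈ 2.267

The lottery's expected utility is 0.40·u(800) + 0.60·u(0) = 0.40·800^α (since u(0) = 0 for α > 0).
Equating: 534^α = 0.40·800^α, i.e. 0.6675^α = 0.40.
Taking logs: α·ln(534/800) = ln(0.40), so α = -0.916291 / -0.404216 ≈ 2.267.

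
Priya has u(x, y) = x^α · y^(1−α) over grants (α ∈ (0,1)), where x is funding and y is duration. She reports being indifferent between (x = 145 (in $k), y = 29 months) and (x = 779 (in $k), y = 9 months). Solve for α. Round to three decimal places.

α ≈ 0.410

Indifference: 145^α · 29^(1−α) = 779^α · 9^(1−α).
Rearrange to (145/779)^α = (9/29)^(1−α) and take logs: α·-1.681277 = (1−α)·-1.170071.
Thus α·(-2.851348) = -1.170071, so α = -1.170071/-2.851348 ≈ 0.410.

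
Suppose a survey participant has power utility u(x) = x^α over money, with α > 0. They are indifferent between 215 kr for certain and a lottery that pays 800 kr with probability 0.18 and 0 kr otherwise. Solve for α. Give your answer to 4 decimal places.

α ≈ 1.3050

Since u(0) = 0, the lottery's EU is 0.18·800^α.
Equating: 215^α = 0.18·800^α, i.e. 0.2687^α = 0.18.
α = ln(0.18) / ln(215/800) = -1.7147984/-1.3139737 ≈ 1.3050.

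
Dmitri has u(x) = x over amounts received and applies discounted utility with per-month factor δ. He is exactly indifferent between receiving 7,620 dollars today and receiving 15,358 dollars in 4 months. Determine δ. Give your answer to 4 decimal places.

δ ≈ 0.8393

The payoff in 4 months is discounted by δ^4, so u(7620) = δ^4·u(15358) and δ^4 = u(7620)/u(15358).
With u(x) = x: δ^4 = 7620/15358 = 0.49616.
Hence δ = (0.49616)^(1/4) = 0.839277.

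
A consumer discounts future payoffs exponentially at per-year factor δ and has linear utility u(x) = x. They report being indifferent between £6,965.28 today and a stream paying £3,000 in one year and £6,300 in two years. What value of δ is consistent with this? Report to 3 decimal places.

Present value of the stream is 3000·δ + 6300·δ². Indifference gives 3000δ + 6300δ² = 6965.28.
So 6300δ² + 3000δ − 6965.28 = 0.
δ = (−3000 + √(3000² + 4·6300·6965.28)) / (2·6300) = (−3000 + √184525056.00) / 12600 ≈ 0.840.

δ ≈ 0.840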